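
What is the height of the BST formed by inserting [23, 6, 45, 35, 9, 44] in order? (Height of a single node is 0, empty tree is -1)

Insertion order: [23, 6, 45, 35, 9, 44]
Tree (level-order array): [23, 6, 45, None, 9, 35, None, None, None, None, 44]
Compute height bottom-up (empty subtree = -1):
  height(9) = 1 + max(-1, -1) = 0
  height(6) = 1 + max(-1, 0) = 1
  height(44) = 1 + max(-1, -1) = 0
  height(35) = 1 + max(-1, 0) = 1
  height(45) = 1 + max(1, -1) = 2
  height(23) = 1 + max(1, 2) = 3
Height = 3


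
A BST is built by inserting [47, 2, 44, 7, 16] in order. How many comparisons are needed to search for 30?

Search path for 30: 47 -> 2 -> 44 -> 7 -> 16
Found: False
Comparisons: 5


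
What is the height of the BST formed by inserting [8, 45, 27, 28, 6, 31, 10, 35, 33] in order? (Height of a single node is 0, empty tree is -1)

Insertion order: [8, 45, 27, 28, 6, 31, 10, 35, 33]
Tree (level-order array): [8, 6, 45, None, None, 27, None, 10, 28, None, None, None, 31, None, 35, 33]
Compute height bottom-up (empty subtree = -1):
  height(6) = 1 + max(-1, -1) = 0
  height(10) = 1 + max(-1, -1) = 0
  height(33) = 1 + max(-1, -1) = 0
  height(35) = 1 + max(0, -1) = 1
  height(31) = 1 + max(-1, 1) = 2
  height(28) = 1 + max(-1, 2) = 3
  height(27) = 1 + max(0, 3) = 4
  height(45) = 1 + max(4, -1) = 5
  height(8) = 1 + max(0, 5) = 6
Height = 6


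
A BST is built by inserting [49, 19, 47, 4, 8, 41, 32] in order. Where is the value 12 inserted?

Starting tree (level order): [49, 19, None, 4, 47, None, 8, 41, None, None, None, 32]
Insertion path: 49 -> 19 -> 4 -> 8
Result: insert 12 as right child of 8
Final tree (level order): [49, 19, None, 4, 47, None, 8, 41, None, None, 12, 32]


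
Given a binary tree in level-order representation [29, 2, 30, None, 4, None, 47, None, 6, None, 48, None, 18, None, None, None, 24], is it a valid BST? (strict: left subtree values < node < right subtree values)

Level-order array: [29, 2, 30, None, 4, None, 47, None, 6, None, 48, None, 18, None, None, None, 24]
Validate using subtree bounds (lo, hi): at each node, require lo < value < hi,
then recurse left with hi=value and right with lo=value.
Preorder trace (stopping at first violation):
  at node 29 with bounds (-inf, +inf): OK
  at node 2 with bounds (-inf, 29): OK
  at node 4 with bounds (2, 29): OK
  at node 6 with bounds (4, 29): OK
  at node 18 with bounds (6, 29): OK
  at node 24 with bounds (18, 29): OK
  at node 30 with bounds (29, +inf): OK
  at node 47 with bounds (30, +inf): OK
  at node 48 with bounds (47, +inf): OK
No violation found at any node.
Result: Valid BST


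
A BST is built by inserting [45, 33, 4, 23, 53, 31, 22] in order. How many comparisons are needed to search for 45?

Search path for 45: 45
Found: True
Comparisons: 1


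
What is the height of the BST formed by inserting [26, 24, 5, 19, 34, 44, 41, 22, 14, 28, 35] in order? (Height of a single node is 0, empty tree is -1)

Insertion order: [26, 24, 5, 19, 34, 44, 41, 22, 14, 28, 35]
Tree (level-order array): [26, 24, 34, 5, None, 28, 44, None, 19, None, None, 41, None, 14, 22, 35]
Compute height bottom-up (empty subtree = -1):
  height(14) = 1 + max(-1, -1) = 0
  height(22) = 1 + max(-1, -1) = 0
  height(19) = 1 + max(0, 0) = 1
  height(5) = 1 + max(-1, 1) = 2
  height(24) = 1 + max(2, -1) = 3
  height(28) = 1 + max(-1, -1) = 0
  height(35) = 1 + max(-1, -1) = 0
  height(41) = 1 + max(0, -1) = 1
  height(44) = 1 + max(1, -1) = 2
  height(34) = 1 + max(0, 2) = 3
  height(26) = 1 + max(3, 3) = 4
Height = 4


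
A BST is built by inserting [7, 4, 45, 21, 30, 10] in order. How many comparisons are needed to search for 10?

Search path for 10: 7 -> 45 -> 21 -> 10
Found: True
Comparisons: 4


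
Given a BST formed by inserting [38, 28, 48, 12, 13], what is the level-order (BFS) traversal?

Tree insertion order: [38, 28, 48, 12, 13]
Tree (level-order array): [38, 28, 48, 12, None, None, None, None, 13]
BFS from the root, enqueuing left then right child of each popped node:
  queue [38] -> pop 38, enqueue [28, 48], visited so far: [38]
  queue [28, 48] -> pop 28, enqueue [12], visited so far: [38, 28]
  queue [48, 12] -> pop 48, enqueue [none], visited so far: [38, 28, 48]
  queue [12] -> pop 12, enqueue [13], visited so far: [38, 28, 48, 12]
  queue [13] -> pop 13, enqueue [none], visited so far: [38, 28, 48, 12, 13]
Result: [38, 28, 48, 12, 13]


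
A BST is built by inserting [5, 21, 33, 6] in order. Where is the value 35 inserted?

Starting tree (level order): [5, None, 21, 6, 33]
Insertion path: 5 -> 21 -> 33
Result: insert 35 as right child of 33
Final tree (level order): [5, None, 21, 6, 33, None, None, None, 35]


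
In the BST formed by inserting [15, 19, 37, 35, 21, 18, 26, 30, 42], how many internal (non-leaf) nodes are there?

Tree built from: [15, 19, 37, 35, 21, 18, 26, 30, 42]
Tree (level-order array): [15, None, 19, 18, 37, None, None, 35, 42, 21, None, None, None, None, 26, None, 30]
Rule: An internal node has at least one child.
Per-node child counts:
  node 15: 1 child(ren)
  node 19: 2 child(ren)
  node 18: 0 child(ren)
  node 37: 2 child(ren)
  node 35: 1 child(ren)
  node 21: 1 child(ren)
  node 26: 1 child(ren)
  node 30: 0 child(ren)
  node 42: 0 child(ren)
Matching nodes: [15, 19, 37, 35, 21, 26]
Count of internal (non-leaf) nodes: 6


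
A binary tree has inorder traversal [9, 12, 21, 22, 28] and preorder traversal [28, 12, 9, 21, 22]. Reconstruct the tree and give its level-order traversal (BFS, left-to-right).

Inorder:  [9, 12, 21, 22, 28]
Preorder: [28, 12, 9, 21, 22]
Algorithm: preorder visits root first, so consume preorder in order;
for each root, split the current inorder slice at that value into
left-subtree inorder and right-subtree inorder, then recurse.
Recursive splits:
  root=28; inorder splits into left=[9, 12, 21, 22], right=[]
  root=12; inorder splits into left=[9], right=[21, 22]
  root=9; inorder splits into left=[], right=[]
  root=21; inorder splits into left=[], right=[22]
  root=22; inorder splits into left=[], right=[]
Reconstructed level-order: [28, 12, 9, 21, 22]


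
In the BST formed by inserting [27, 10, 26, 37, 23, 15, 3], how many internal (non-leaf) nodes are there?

Tree built from: [27, 10, 26, 37, 23, 15, 3]
Tree (level-order array): [27, 10, 37, 3, 26, None, None, None, None, 23, None, 15]
Rule: An internal node has at least one child.
Per-node child counts:
  node 27: 2 child(ren)
  node 10: 2 child(ren)
  node 3: 0 child(ren)
  node 26: 1 child(ren)
  node 23: 1 child(ren)
  node 15: 0 child(ren)
  node 37: 0 child(ren)
Matching nodes: [27, 10, 26, 23]
Count of internal (non-leaf) nodes: 4


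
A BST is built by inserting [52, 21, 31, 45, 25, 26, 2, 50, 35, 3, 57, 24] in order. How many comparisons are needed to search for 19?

Search path for 19: 52 -> 21 -> 2 -> 3
Found: False
Comparisons: 4


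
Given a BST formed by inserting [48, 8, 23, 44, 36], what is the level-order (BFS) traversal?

Tree insertion order: [48, 8, 23, 44, 36]
Tree (level-order array): [48, 8, None, None, 23, None, 44, 36]
BFS from the root, enqueuing left then right child of each popped node:
  queue [48] -> pop 48, enqueue [8], visited so far: [48]
  queue [8] -> pop 8, enqueue [23], visited so far: [48, 8]
  queue [23] -> pop 23, enqueue [44], visited so far: [48, 8, 23]
  queue [44] -> pop 44, enqueue [36], visited so far: [48, 8, 23, 44]
  queue [36] -> pop 36, enqueue [none], visited so far: [48, 8, 23, 44, 36]
Result: [48, 8, 23, 44, 36]


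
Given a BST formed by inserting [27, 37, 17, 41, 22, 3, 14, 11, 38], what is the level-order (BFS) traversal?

Tree insertion order: [27, 37, 17, 41, 22, 3, 14, 11, 38]
Tree (level-order array): [27, 17, 37, 3, 22, None, 41, None, 14, None, None, 38, None, 11]
BFS from the root, enqueuing left then right child of each popped node:
  queue [27] -> pop 27, enqueue [17, 37], visited so far: [27]
  queue [17, 37] -> pop 17, enqueue [3, 22], visited so far: [27, 17]
  queue [37, 3, 22] -> pop 37, enqueue [41], visited so far: [27, 17, 37]
  queue [3, 22, 41] -> pop 3, enqueue [14], visited so far: [27, 17, 37, 3]
  queue [22, 41, 14] -> pop 22, enqueue [none], visited so far: [27, 17, 37, 3, 22]
  queue [41, 14] -> pop 41, enqueue [38], visited so far: [27, 17, 37, 3, 22, 41]
  queue [14, 38] -> pop 14, enqueue [11], visited so far: [27, 17, 37, 3, 22, 41, 14]
  queue [38, 11] -> pop 38, enqueue [none], visited so far: [27, 17, 37, 3, 22, 41, 14, 38]
  queue [11] -> pop 11, enqueue [none], visited so far: [27, 17, 37, 3, 22, 41, 14, 38, 11]
Result: [27, 17, 37, 3, 22, 41, 14, 38, 11]


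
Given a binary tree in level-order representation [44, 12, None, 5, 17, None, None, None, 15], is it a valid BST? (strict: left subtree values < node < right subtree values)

Level-order array: [44, 12, None, 5, 17, None, None, None, 15]
Validate using subtree bounds (lo, hi): at each node, require lo < value < hi,
then recurse left with hi=value and right with lo=value.
Preorder trace (stopping at first violation):
  at node 44 with bounds (-inf, +inf): OK
  at node 12 with bounds (-inf, 44): OK
  at node 5 with bounds (-inf, 12): OK
  at node 17 with bounds (12, 44): OK
  at node 15 with bounds (17, 44): VIOLATION
Node 15 violates its bound: not (17 < 15 < 44).
Result: Not a valid BST


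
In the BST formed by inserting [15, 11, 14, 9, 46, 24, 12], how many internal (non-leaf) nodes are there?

Tree built from: [15, 11, 14, 9, 46, 24, 12]
Tree (level-order array): [15, 11, 46, 9, 14, 24, None, None, None, 12]
Rule: An internal node has at least one child.
Per-node child counts:
  node 15: 2 child(ren)
  node 11: 2 child(ren)
  node 9: 0 child(ren)
  node 14: 1 child(ren)
  node 12: 0 child(ren)
  node 46: 1 child(ren)
  node 24: 0 child(ren)
Matching nodes: [15, 11, 14, 46]
Count of internal (non-leaf) nodes: 4


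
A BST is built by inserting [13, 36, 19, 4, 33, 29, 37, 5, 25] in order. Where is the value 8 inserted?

Starting tree (level order): [13, 4, 36, None, 5, 19, 37, None, None, None, 33, None, None, 29, None, 25]
Insertion path: 13 -> 4 -> 5
Result: insert 8 as right child of 5
Final tree (level order): [13, 4, 36, None, 5, 19, 37, None, 8, None, 33, None, None, None, None, 29, None, 25]


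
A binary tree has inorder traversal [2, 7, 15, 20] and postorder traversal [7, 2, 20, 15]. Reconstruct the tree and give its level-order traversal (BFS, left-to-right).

Inorder:   [2, 7, 15, 20]
Postorder: [7, 2, 20, 15]
Algorithm: postorder visits root last, so walk postorder right-to-left;
each value is the root of the current inorder slice — split it at that
value, recurse on the right subtree first, then the left.
Recursive splits:
  root=15; inorder splits into left=[2, 7], right=[20]
  root=20; inorder splits into left=[], right=[]
  root=2; inorder splits into left=[], right=[7]
  root=7; inorder splits into left=[], right=[]
Reconstructed level-order: [15, 2, 20, 7]


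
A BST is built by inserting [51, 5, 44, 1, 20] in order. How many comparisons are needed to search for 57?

Search path for 57: 51
Found: False
Comparisons: 1


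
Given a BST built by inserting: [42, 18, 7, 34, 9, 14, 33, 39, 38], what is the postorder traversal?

Tree insertion order: [42, 18, 7, 34, 9, 14, 33, 39, 38]
Tree (level-order array): [42, 18, None, 7, 34, None, 9, 33, 39, None, 14, None, None, 38]
Postorder traversal: [14, 9, 7, 33, 38, 39, 34, 18, 42]


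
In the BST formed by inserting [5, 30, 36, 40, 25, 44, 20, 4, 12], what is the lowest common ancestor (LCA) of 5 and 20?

Tree insertion order: [5, 30, 36, 40, 25, 44, 20, 4, 12]
Tree (level-order array): [5, 4, 30, None, None, 25, 36, 20, None, None, 40, 12, None, None, 44]
In a BST, the LCA of p=5, q=20 is the first node v on the
root-to-leaf path with p <= v <= q (go left if both < v, right if both > v).
Walk from root:
  at 5: 5 <= 5 <= 20, this is the LCA
LCA = 5


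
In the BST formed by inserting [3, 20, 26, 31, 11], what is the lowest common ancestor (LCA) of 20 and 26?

Tree insertion order: [3, 20, 26, 31, 11]
Tree (level-order array): [3, None, 20, 11, 26, None, None, None, 31]
In a BST, the LCA of p=20, q=26 is the first node v on the
root-to-leaf path with p <= v <= q (go left if both < v, right if both > v).
Walk from root:
  at 3: both 20 and 26 > 3, go right
  at 20: 20 <= 20 <= 26, this is the LCA
LCA = 20


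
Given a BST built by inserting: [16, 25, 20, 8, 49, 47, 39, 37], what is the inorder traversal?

Tree insertion order: [16, 25, 20, 8, 49, 47, 39, 37]
Tree (level-order array): [16, 8, 25, None, None, 20, 49, None, None, 47, None, 39, None, 37]
Inorder traversal: [8, 16, 20, 25, 37, 39, 47, 49]


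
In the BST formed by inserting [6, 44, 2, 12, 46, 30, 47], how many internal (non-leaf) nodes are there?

Tree built from: [6, 44, 2, 12, 46, 30, 47]
Tree (level-order array): [6, 2, 44, None, None, 12, 46, None, 30, None, 47]
Rule: An internal node has at least one child.
Per-node child counts:
  node 6: 2 child(ren)
  node 2: 0 child(ren)
  node 44: 2 child(ren)
  node 12: 1 child(ren)
  node 30: 0 child(ren)
  node 46: 1 child(ren)
  node 47: 0 child(ren)
Matching nodes: [6, 44, 12, 46]
Count of internal (non-leaf) nodes: 4


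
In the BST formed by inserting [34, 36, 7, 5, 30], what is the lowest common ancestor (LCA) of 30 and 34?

Tree insertion order: [34, 36, 7, 5, 30]
Tree (level-order array): [34, 7, 36, 5, 30]
In a BST, the LCA of p=30, q=34 is the first node v on the
root-to-leaf path with p <= v <= q (go left if both < v, right if both > v).
Walk from root:
  at 34: 30 <= 34 <= 34, this is the LCA
LCA = 34


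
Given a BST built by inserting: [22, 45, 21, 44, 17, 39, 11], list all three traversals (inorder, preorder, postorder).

Tree insertion order: [22, 45, 21, 44, 17, 39, 11]
Tree (level-order array): [22, 21, 45, 17, None, 44, None, 11, None, 39]
Inorder (L, root, R): [11, 17, 21, 22, 39, 44, 45]
Preorder (root, L, R): [22, 21, 17, 11, 45, 44, 39]
Postorder (L, R, root): [11, 17, 21, 39, 44, 45, 22]


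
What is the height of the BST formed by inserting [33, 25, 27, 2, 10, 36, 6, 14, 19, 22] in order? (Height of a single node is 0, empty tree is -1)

Insertion order: [33, 25, 27, 2, 10, 36, 6, 14, 19, 22]
Tree (level-order array): [33, 25, 36, 2, 27, None, None, None, 10, None, None, 6, 14, None, None, None, 19, None, 22]
Compute height bottom-up (empty subtree = -1):
  height(6) = 1 + max(-1, -1) = 0
  height(22) = 1 + max(-1, -1) = 0
  height(19) = 1 + max(-1, 0) = 1
  height(14) = 1 + max(-1, 1) = 2
  height(10) = 1 + max(0, 2) = 3
  height(2) = 1 + max(-1, 3) = 4
  height(27) = 1 + max(-1, -1) = 0
  height(25) = 1 + max(4, 0) = 5
  height(36) = 1 + max(-1, -1) = 0
  height(33) = 1 + max(5, 0) = 6
Height = 6


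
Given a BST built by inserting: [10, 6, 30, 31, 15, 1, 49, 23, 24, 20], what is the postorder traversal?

Tree insertion order: [10, 6, 30, 31, 15, 1, 49, 23, 24, 20]
Tree (level-order array): [10, 6, 30, 1, None, 15, 31, None, None, None, 23, None, 49, 20, 24]
Postorder traversal: [1, 6, 20, 24, 23, 15, 49, 31, 30, 10]


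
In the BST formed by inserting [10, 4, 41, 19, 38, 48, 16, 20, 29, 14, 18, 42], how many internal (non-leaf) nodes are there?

Tree built from: [10, 4, 41, 19, 38, 48, 16, 20, 29, 14, 18, 42]
Tree (level-order array): [10, 4, 41, None, None, 19, 48, 16, 38, 42, None, 14, 18, 20, None, None, None, None, None, None, None, None, 29]
Rule: An internal node has at least one child.
Per-node child counts:
  node 10: 2 child(ren)
  node 4: 0 child(ren)
  node 41: 2 child(ren)
  node 19: 2 child(ren)
  node 16: 2 child(ren)
  node 14: 0 child(ren)
  node 18: 0 child(ren)
  node 38: 1 child(ren)
  node 20: 1 child(ren)
  node 29: 0 child(ren)
  node 48: 1 child(ren)
  node 42: 0 child(ren)
Matching nodes: [10, 41, 19, 16, 38, 20, 48]
Count of internal (non-leaf) nodes: 7


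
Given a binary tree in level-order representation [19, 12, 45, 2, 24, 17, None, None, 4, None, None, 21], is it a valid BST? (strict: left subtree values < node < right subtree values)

Level-order array: [19, 12, 45, 2, 24, 17, None, None, 4, None, None, 21]
Validate using subtree bounds (lo, hi): at each node, require lo < value < hi,
then recurse left with hi=value and right with lo=value.
Preorder trace (stopping at first violation):
  at node 19 with bounds (-inf, +inf): OK
  at node 12 with bounds (-inf, 19): OK
  at node 2 with bounds (-inf, 12): OK
  at node 4 with bounds (2, 12): OK
  at node 24 with bounds (12, 19): VIOLATION
Node 24 violates its bound: not (12 < 24 < 19).
Result: Not a valid BST


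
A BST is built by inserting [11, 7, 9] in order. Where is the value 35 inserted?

Starting tree (level order): [11, 7, None, None, 9]
Insertion path: 11
Result: insert 35 as right child of 11
Final tree (level order): [11, 7, 35, None, 9]


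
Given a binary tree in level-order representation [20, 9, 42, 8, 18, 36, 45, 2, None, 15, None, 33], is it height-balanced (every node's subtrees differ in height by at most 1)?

Tree (level-order array): [20, 9, 42, 8, 18, 36, 45, 2, None, 15, None, 33]
Definition: a tree is height-balanced if, at every node, |h(left) - h(right)| <= 1 (empty subtree has height -1).
Bottom-up per-node check:
  node 2: h_left=-1, h_right=-1, diff=0 [OK], height=0
  node 8: h_left=0, h_right=-1, diff=1 [OK], height=1
  node 15: h_left=-1, h_right=-1, diff=0 [OK], height=0
  node 18: h_left=0, h_right=-1, diff=1 [OK], height=1
  node 9: h_left=1, h_right=1, diff=0 [OK], height=2
  node 33: h_left=-1, h_right=-1, diff=0 [OK], height=0
  node 36: h_left=0, h_right=-1, diff=1 [OK], height=1
  node 45: h_left=-1, h_right=-1, diff=0 [OK], height=0
  node 42: h_left=1, h_right=0, diff=1 [OK], height=2
  node 20: h_left=2, h_right=2, diff=0 [OK], height=3
All nodes satisfy the balance condition.
Result: Balanced


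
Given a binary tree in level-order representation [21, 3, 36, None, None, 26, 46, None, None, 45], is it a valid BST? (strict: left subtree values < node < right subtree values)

Level-order array: [21, 3, 36, None, None, 26, 46, None, None, 45]
Validate using subtree bounds (lo, hi): at each node, require lo < value < hi,
then recurse left with hi=value and right with lo=value.
Preorder trace (stopping at first violation):
  at node 21 with bounds (-inf, +inf): OK
  at node 3 with bounds (-inf, 21): OK
  at node 36 with bounds (21, +inf): OK
  at node 26 with bounds (21, 36): OK
  at node 46 with bounds (36, +inf): OK
  at node 45 with bounds (36, 46): OK
No violation found at any node.
Result: Valid BST


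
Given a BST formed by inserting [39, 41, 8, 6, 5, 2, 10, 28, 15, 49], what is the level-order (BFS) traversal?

Tree insertion order: [39, 41, 8, 6, 5, 2, 10, 28, 15, 49]
Tree (level-order array): [39, 8, 41, 6, 10, None, 49, 5, None, None, 28, None, None, 2, None, 15]
BFS from the root, enqueuing left then right child of each popped node:
  queue [39] -> pop 39, enqueue [8, 41], visited so far: [39]
  queue [8, 41] -> pop 8, enqueue [6, 10], visited so far: [39, 8]
  queue [41, 6, 10] -> pop 41, enqueue [49], visited so far: [39, 8, 41]
  queue [6, 10, 49] -> pop 6, enqueue [5], visited so far: [39, 8, 41, 6]
  queue [10, 49, 5] -> pop 10, enqueue [28], visited so far: [39, 8, 41, 6, 10]
  queue [49, 5, 28] -> pop 49, enqueue [none], visited so far: [39, 8, 41, 6, 10, 49]
  queue [5, 28] -> pop 5, enqueue [2], visited so far: [39, 8, 41, 6, 10, 49, 5]
  queue [28, 2] -> pop 28, enqueue [15], visited so far: [39, 8, 41, 6, 10, 49, 5, 28]
  queue [2, 15] -> pop 2, enqueue [none], visited so far: [39, 8, 41, 6, 10, 49, 5, 28, 2]
  queue [15] -> pop 15, enqueue [none], visited so far: [39, 8, 41, 6, 10, 49, 5, 28, 2, 15]
Result: [39, 8, 41, 6, 10, 49, 5, 28, 2, 15]


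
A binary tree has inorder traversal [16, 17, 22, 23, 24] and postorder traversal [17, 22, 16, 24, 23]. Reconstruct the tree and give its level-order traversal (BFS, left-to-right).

Inorder:   [16, 17, 22, 23, 24]
Postorder: [17, 22, 16, 24, 23]
Algorithm: postorder visits root last, so walk postorder right-to-left;
each value is the root of the current inorder slice — split it at that
value, recurse on the right subtree first, then the left.
Recursive splits:
  root=23; inorder splits into left=[16, 17, 22], right=[24]
  root=24; inorder splits into left=[], right=[]
  root=16; inorder splits into left=[], right=[17, 22]
  root=22; inorder splits into left=[17], right=[]
  root=17; inorder splits into left=[], right=[]
Reconstructed level-order: [23, 16, 24, 22, 17]


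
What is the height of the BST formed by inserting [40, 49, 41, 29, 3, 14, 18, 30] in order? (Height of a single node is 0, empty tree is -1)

Insertion order: [40, 49, 41, 29, 3, 14, 18, 30]
Tree (level-order array): [40, 29, 49, 3, 30, 41, None, None, 14, None, None, None, None, None, 18]
Compute height bottom-up (empty subtree = -1):
  height(18) = 1 + max(-1, -1) = 0
  height(14) = 1 + max(-1, 0) = 1
  height(3) = 1 + max(-1, 1) = 2
  height(30) = 1 + max(-1, -1) = 0
  height(29) = 1 + max(2, 0) = 3
  height(41) = 1 + max(-1, -1) = 0
  height(49) = 1 + max(0, -1) = 1
  height(40) = 1 + max(3, 1) = 4
Height = 4


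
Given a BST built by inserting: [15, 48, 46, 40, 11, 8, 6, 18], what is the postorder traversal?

Tree insertion order: [15, 48, 46, 40, 11, 8, 6, 18]
Tree (level-order array): [15, 11, 48, 8, None, 46, None, 6, None, 40, None, None, None, 18]
Postorder traversal: [6, 8, 11, 18, 40, 46, 48, 15]


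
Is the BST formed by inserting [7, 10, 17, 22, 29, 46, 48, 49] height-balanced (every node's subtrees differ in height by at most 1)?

Tree (level-order array): [7, None, 10, None, 17, None, 22, None, 29, None, 46, None, 48, None, 49]
Definition: a tree is height-balanced if, at every node, |h(left) - h(right)| <= 1 (empty subtree has height -1).
Bottom-up per-node check:
  node 49: h_left=-1, h_right=-1, diff=0 [OK], height=0
  node 48: h_left=-1, h_right=0, diff=1 [OK], height=1
  node 46: h_left=-1, h_right=1, diff=2 [FAIL (|-1-1|=2 > 1)], height=2
  node 29: h_left=-1, h_right=2, diff=3 [FAIL (|-1-2|=3 > 1)], height=3
  node 22: h_left=-1, h_right=3, diff=4 [FAIL (|-1-3|=4 > 1)], height=4
  node 17: h_left=-1, h_right=4, diff=5 [FAIL (|-1-4|=5 > 1)], height=5
  node 10: h_left=-1, h_right=5, diff=6 [FAIL (|-1-5|=6 > 1)], height=6
  node 7: h_left=-1, h_right=6, diff=7 [FAIL (|-1-6|=7 > 1)], height=7
Node 46 violates the condition: |-1 - 1| = 2 > 1.
Result: Not balanced


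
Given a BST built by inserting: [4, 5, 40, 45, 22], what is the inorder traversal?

Tree insertion order: [4, 5, 40, 45, 22]
Tree (level-order array): [4, None, 5, None, 40, 22, 45]
Inorder traversal: [4, 5, 22, 40, 45]


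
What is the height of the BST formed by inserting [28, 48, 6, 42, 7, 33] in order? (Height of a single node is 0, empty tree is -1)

Insertion order: [28, 48, 6, 42, 7, 33]
Tree (level-order array): [28, 6, 48, None, 7, 42, None, None, None, 33]
Compute height bottom-up (empty subtree = -1):
  height(7) = 1 + max(-1, -1) = 0
  height(6) = 1 + max(-1, 0) = 1
  height(33) = 1 + max(-1, -1) = 0
  height(42) = 1 + max(0, -1) = 1
  height(48) = 1 + max(1, -1) = 2
  height(28) = 1 + max(1, 2) = 3
Height = 3


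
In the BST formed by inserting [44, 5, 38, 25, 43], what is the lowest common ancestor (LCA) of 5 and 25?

Tree insertion order: [44, 5, 38, 25, 43]
Tree (level-order array): [44, 5, None, None, 38, 25, 43]
In a BST, the LCA of p=5, q=25 is the first node v on the
root-to-leaf path with p <= v <= q (go left if both < v, right if both > v).
Walk from root:
  at 44: both 5 and 25 < 44, go left
  at 5: 5 <= 5 <= 25, this is the LCA
LCA = 5


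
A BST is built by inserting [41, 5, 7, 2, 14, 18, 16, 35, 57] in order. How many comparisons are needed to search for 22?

Search path for 22: 41 -> 5 -> 7 -> 14 -> 18 -> 35
Found: False
Comparisons: 6


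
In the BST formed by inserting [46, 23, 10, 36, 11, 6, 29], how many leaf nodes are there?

Tree built from: [46, 23, 10, 36, 11, 6, 29]
Tree (level-order array): [46, 23, None, 10, 36, 6, 11, 29]
Rule: A leaf has 0 children.
Per-node child counts:
  node 46: 1 child(ren)
  node 23: 2 child(ren)
  node 10: 2 child(ren)
  node 6: 0 child(ren)
  node 11: 0 child(ren)
  node 36: 1 child(ren)
  node 29: 0 child(ren)
Matching nodes: [6, 11, 29]
Count of leaf nodes: 3


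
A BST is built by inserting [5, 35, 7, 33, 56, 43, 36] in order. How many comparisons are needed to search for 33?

Search path for 33: 5 -> 35 -> 7 -> 33
Found: True
Comparisons: 4


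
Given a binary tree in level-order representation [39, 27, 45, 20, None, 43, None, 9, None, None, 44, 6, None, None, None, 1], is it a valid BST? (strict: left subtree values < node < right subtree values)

Level-order array: [39, 27, 45, 20, None, 43, None, 9, None, None, 44, 6, None, None, None, 1]
Validate using subtree bounds (lo, hi): at each node, require lo < value < hi,
then recurse left with hi=value and right with lo=value.
Preorder trace (stopping at first violation):
  at node 39 with bounds (-inf, +inf): OK
  at node 27 with bounds (-inf, 39): OK
  at node 20 with bounds (-inf, 27): OK
  at node 9 with bounds (-inf, 20): OK
  at node 6 with bounds (-inf, 9): OK
  at node 1 with bounds (-inf, 6): OK
  at node 45 with bounds (39, +inf): OK
  at node 43 with bounds (39, 45): OK
  at node 44 with bounds (43, 45): OK
No violation found at any node.
Result: Valid BST


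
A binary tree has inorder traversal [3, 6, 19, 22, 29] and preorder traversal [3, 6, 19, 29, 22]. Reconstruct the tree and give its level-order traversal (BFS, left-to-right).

Inorder:  [3, 6, 19, 22, 29]
Preorder: [3, 6, 19, 29, 22]
Algorithm: preorder visits root first, so consume preorder in order;
for each root, split the current inorder slice at that value into
left-subtree inorder and right-subtree inorder, then recurse.
Recursive splits:
  root=3; inorder splits into left=[], right=[6, 19, 22, 29]
  root=6; inorder splits into left=[], right=[19, 22, 29]
  root=19; inorder splits into left=[], right=[22, 29]
  root=29; inorder splits into left=[22], right=[]
  root=22; inorder splits into left=[], right=[]
Reconstructed level-order: [3, 6, 19, 29, 22]


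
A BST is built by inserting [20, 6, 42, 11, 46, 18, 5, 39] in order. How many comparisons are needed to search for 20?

Search path for 20: 20
Found: True
Comparisons: 1


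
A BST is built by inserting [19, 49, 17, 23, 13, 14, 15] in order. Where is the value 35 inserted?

Starting tree (level order): [19, 17, 49, 13, None, 23, None, None, 14, None, None, None, 15]
Insertion path: 19 -> 49 -> 23
Result: insert 35 as right child of 23
Final tree (level order): [19, 17, 49, 13, None, 23, None, None, 14, None, 35, None, 15]


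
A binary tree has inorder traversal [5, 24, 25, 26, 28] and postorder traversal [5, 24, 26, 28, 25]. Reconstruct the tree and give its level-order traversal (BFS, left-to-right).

Inorder:   [5, 24, 25, 26, 28]
Postorder: [5, 24, 26, 28, 25]
Algorithm: postorder visits root last, so walk postorder right-to-left;
each value is the root of the current inorder slice — split it at that
value, recurse on the right subtree first, then the left.
Recursive splits:
  root=25; inorder splits into left=[5, 24], right=[26, 28]
  root=28; inorder splits into left=[26], right=[]
  root=26; inorder splits into left=[], right=[]
  root=24; inorder splits into left=[5], right=[]
  root=5; inorder splits into left=[], right=[]
Reconstructed level-order: [25, 24, 28, 5, 26]


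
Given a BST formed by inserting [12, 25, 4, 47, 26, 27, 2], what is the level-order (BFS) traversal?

Tree insertion order: [12, 25, 4, 47, 26, 27, 2]
Tree (level-order array): [12, 4, 25, 2, None, None, 47, None, None, 26, None, None, 27]
BFS from the root, enqueuing left then right child of each popped node:
  queue [12] -> pop 12, enqueue [4, 25], visited so far: [12]
  queue [4, 25] -> pop 4, enqueue [2], visited so far: [12, 4]
  queue [25, 2] -> pop 25, enqueue [47], visited so far: [12, 4, 25]
  queue [2, 47] -> pop 2, enqueue [none], visited so far: [12, 4, 25, 2]
  queue [47] -> pop 47, enqueue [26], visited so far: [12, 4, 25, 2, 47]
  queue [26] -> pop 26, enqueue [27], visited so far: [12, 4, 25, 2, 47, 26]
  queue [27] -> pop 27, enqueue [none], visited so far: [12, 4, 25, 2, 47, 26, 27]
Result: [12, 4, 25, 2, 47, 26, 27]


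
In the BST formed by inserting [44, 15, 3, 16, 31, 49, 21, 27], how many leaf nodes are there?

Tree built from: [44, 15, 3, 16, 31, 49, 21, 27]
Tree (level-order array): [44, 15, 49, 3, 16, None, None, None, None, None, 31, 21, None, None, 27]
Rule: A leaf has 0 children.
Per-node child counts:
  node 44: 2 child(ren)
  node 15: 2 child(ren)
  node 3: 0 child(ren)
  node 16: 1 child(ren)
  node 31: 1 child(ren)
  node 21: 1 child(ren)
  node 27: 0 child(ren)
  node 49: 0 child(ren)
Matching nodes: [3, 27, 49]
Count of leaf nodes: 3


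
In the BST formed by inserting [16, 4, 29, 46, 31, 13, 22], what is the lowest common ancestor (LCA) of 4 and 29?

Tree insertion order: [16, 4, 29, 46, 31, 13, 22]
Tree (level-order array): [16, 4, 29, None, 13, 22, 46, None, None, None, None, 31]
In a BST, the LCA of p=4, q=29 is the first node v on the
root-to-leaf path with p <= v <= q (go left if both < v, right if both > v).
Walk from root:
  at 16: 4 <= 16 <= 29, this is the LCA
LCA = 16


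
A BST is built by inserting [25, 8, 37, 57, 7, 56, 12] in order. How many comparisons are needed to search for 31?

Search path for 31: 25 -> 37
Found: False
Comparisons: 2


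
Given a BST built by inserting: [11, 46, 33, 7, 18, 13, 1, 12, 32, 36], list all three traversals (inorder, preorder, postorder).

Tree insertion order: [11, 46, 33, 7, 18, 13, 1, 12, 32, 36]
Tree (level-order array): [11, 7, 46, 1, None, 33, None, None, None, 18, 36, 13, 32, None, None, 12]
Inorder (L, root, R): [1, 7, 11, 12, 13, 18, 32, 33, 36, 46]
Preorder (root, L, R): [11, 7, 1, 46, 33, 18, 13, 12, 32, 36]
Postorder (L, R, root): [1, 7, 12, 13, 32, 18, 36, 33, 46, 11]


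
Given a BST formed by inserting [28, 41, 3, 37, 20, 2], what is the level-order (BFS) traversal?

Tree insertion order: [28, 41, 3, 37, 20, 2]
Tree (level-order array): [28, 3, 41, 2, 20, 37]
BFS from the root, enqueuing left then right child of each popped node:
  queue [28] -> pop 28, enqueue [3, 41], visited so far: [28]
  queue [3, 41] -> pop 3, enqueue [2, 20], visited so far: [28, 3]
  queue [41, 2, 20] -> pop 41, enqueue [37], visited so far: [28, 3, 41]
  queue [2, 20, 37] -> pop 2, enqueue [none], visited so far: [28, 3, 41, 2]
  queue [20, 37] -> pop 20, enqueue [none], visited so far: [28, 3, 41, 2, 20]
  queue [37] -> pop 37, enqueue [none], visited so far: [28, 3, 41, 2, 20, 37]
Result: [28, 3, 41, 2, 20, 37]


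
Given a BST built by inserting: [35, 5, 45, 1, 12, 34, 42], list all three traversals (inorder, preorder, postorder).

Tree insertion order: [35, 5, 45, 1, 12, 34, 42]
Tree (level-order array): [35, 5, 45, 1, 12, 42, None, None, None, None, 34]
Inorder (L, root, R): [1, 5, 12, 34, 35, 42, 45]
Preorder (root, L, R): [35, 5, 1, 12, 34, 45, 42]
Postorder (L, R, root): [1, 34, 12, 5, 42, 45, 35]


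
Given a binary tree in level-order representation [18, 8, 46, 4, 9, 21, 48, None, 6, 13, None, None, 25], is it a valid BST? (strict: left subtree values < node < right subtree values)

Level-order array: [18, 8, 46, 4, 9, 21, 48, None, 6, 13, None, None, 25]
Validate using subtree bounds (lo, hi): at each node, require lo < value < hi,
then recurse left with hi=value and right with lo=value.
Preorder trace (stopping at first violation):
  at node 18 with bounds (-inf, +inf): OK
  at node 8 with bounds (-inf, 18): OK
  at node 4 with bounds (-inf, 8): OK
  at node 6 with bounds (4, 8): OK
  at node 9 with bounds (8, 18): OK
  at node 13 with bounds (8, 9): VIOLATION
Node 13 violates its bound: not (8 < 13 < 9).
Result: Not a valid BST


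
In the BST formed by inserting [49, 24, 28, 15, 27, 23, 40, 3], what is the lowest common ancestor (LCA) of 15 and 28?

Tree insertion order: [49, 24, 28, 15, 27, 23, 40, 3]
Tree (level-order array): [49, 24, None, 15, 28, 3, 23, 27, 40]
In a BST, the LCA of p=15, q=28 is the first node v on the
root-to-leaf path with p <= v <= q (go left if both < v, right if both > v).
Walk from root:
  at 49: both 15 and 28 < 49, go left
  at 24: 15 <= 24 <= 28, this is the LCA
LCA = 24


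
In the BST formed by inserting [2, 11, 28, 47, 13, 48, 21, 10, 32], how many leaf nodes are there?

Tree built from: [2, 11, 28, 47, 13, 48, 21, 10, 32]
Tree (level-order array): [2, None, 11, 10, 28, None, None, 13, 47, None, 21, 32, 48]
Rule: A leaf has 0 children.
Per-node child counts:
  node 2: 1 child(ren)
  node 11: 2 child(ren)
  node 10: 0 child(ren)
  node 28: 2 child(ren)
  node 13: 1 child(ren)
  node 21: 0 child(ren)
  node 47: 2 child(ren)
  node 32: 0 child(ren)
  node 48: 0 child(ren)
Matching nodes: [10, 21, 32, 48]
Count of leaf nodes: 4


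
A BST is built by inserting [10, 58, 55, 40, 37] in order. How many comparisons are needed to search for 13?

Search path for 13: 10 -> 58 -> 55 -> 40 -> 37
Found: False
Comparisons: 5


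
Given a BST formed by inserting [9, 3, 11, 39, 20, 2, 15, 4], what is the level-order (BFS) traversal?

Tree insertion order: [9, 3, 11, 39, 20, 2, 15, 4]
Tree (level-order array): [9, 3, 11, 2, 4, None, 39, None, None, None, None, 20, None, 15]
BFS from the root, enqueuing left then right child of each popped node:
  queue [9] -> pop 9, enqueue [3, 11], visited so far: [9]
  queue [3, 11] -> pop 3, enqueue [2, 4], visited so far: [9, 3]
  queue [11, 2, 4] -> pop 11, enqueue [39], visited so far: [9, 3, 11]
  queue [2, 4, 39] -> pop 2, enqueue [none], visited so far: [9, 3, 11, 2]
  queue [4, 39] -> pop 4, enqueue [none], visited so far: [9, 3, 11, 2, 4]
  queue [39] -> pop 39, enqueue [20], visited so far: [9, 3, 11, 2, 4, 39]
  queue [20] -> pop 20, enqueue [15], visited so far: [9, 3, 11, 2, 4, 39, 20]
  queue [15] -> pop 15, enqueue [none], visited so far: [9, 3, 11, 2, 4, 39, 20, 15]
Result: [9, 3, 11, 2, 4, 39, 20, 15]


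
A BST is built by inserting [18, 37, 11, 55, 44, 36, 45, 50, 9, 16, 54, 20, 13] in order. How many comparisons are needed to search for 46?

Search path for 46: 18 -> 37 -> 55 -> 44 -> 45 -> 50
Found: False
Comparisons: 6


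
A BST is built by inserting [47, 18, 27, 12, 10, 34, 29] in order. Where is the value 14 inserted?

Starting tree (level order): [47, 18, None, 12, 27, 10, None, None, 34, None, None, 29]
Insertion path: 47 -> 18 -> 12
Result: insert 14 as right child of 12
Final tree (level order): [47, 18, None, 12, 27, 10, 14, None, 34, None, None, None, None, 29]


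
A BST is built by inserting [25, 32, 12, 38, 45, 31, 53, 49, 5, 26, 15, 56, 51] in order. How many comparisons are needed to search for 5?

Search path for 5: 25 -> 12 -> 5
Found: True
Comparisons: 3


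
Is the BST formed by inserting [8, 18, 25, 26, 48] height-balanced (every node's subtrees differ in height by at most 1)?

Tree (level-order array): [8, None, 18, None, 25, None, 26, None, 48]
Definition: a tree is height-balanced if, at every node, |h(left) - h(right)| <= 1 (empty subtree has height -1).
Bottom-up per-node check:
  node 48: h_left=-1, h_right=-1, diff=0 [OK], height=0
  node 26: h_left=-1, h_right=0, diff=1 [OK], height=1
  node 25: h_left=-1, h_right=1, diff=2 [FAIL (|-1-1|=2 > 1)], height=2
  node 18: h_left=-1, h_right=2, diff=3 [FAIL (|-1-2|=3 > 1)], height=3
  node 8: h_left=-1, h_right=3, diff=4 [FAIL (|-1-3|=4 > 1)], height=4
Node 25 violates the condition: |-1 - 1| = 2 > 1.
Result: Not balanced


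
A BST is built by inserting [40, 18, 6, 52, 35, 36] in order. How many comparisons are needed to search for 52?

Search path for 52: 40 -> 52
Found: True
Comparisons: 2


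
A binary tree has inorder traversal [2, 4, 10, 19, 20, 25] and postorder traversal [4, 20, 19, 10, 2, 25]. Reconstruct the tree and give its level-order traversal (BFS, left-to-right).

Inorder:   [2, 4, 10, 19, 20, 25]
Postorder: [4, 20, 19, 10, 2, 25]
Algorithm: postorder visits root last, so walk postorder right-to-left;
each value is the root of the current inorder slice — split it at that
value, recurse on the right subtree first, then the left.
Recursive splits:
  root=25; inorder splits into left=[2, 4, 10, 19, 20], right=[]
  root=2; inorder splits into left=[], right=[4, 10, 19, 20]
  root=10; inorder splits into left=[4], right=[19, 20]
  root=19; inorder splits into left=[], right=[20]
  root=20; inorder splits into left=[], right=[]
  root=4; inorder splits into left=[], right=[]
Reconstructed level-order: [25, 2, 10, 4, 19, 20]


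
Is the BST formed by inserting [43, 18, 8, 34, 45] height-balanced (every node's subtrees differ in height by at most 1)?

Tree (level-order array): [43, 18, 45, 8, 34]
Definition: a tree is height-balanced if, at every node, |h(left) - h(right)| <= 1 (empty subtree has height -1).
Bottom-up per-node check:
  node 8: h_left=-1, h_right=-1, diff=0 [OK], height=0
  node 34: h_left=-1, h_right=-1, diff=0 [OK], height=0
  node 18: h_left=0, h_right=0, diff=0 [OK], height=1
  node 45: h_left=-1, h_right=-1, diff=0 [OK], height=0
  node 43: h_left=1, h_right=0, diff=1 [OK], height=2
All nodes satisfy the balance condition.
Result: Balanced


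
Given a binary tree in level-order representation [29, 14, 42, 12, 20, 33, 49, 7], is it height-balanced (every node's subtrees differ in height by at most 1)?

Tree (level-order array): [29, 14, 42, 12, 20, 33, 49, 7]
Definition: a tree is height-balanced if, at every node, |h(left) - h(right)| <= 1 (empty subtree has height -1).
Bottom-up per-node check:
  node 7: h_left=-1, h_right=-1, diff=0 [OK], height=0
  node 12: h_left=0, h_right=-1, diff=1 [OK], height=1
  node 20: h_left=-1, h_right=-1, diff=0 [OK], height=0
  node 14: h_left=1, h_right=0, diff=1 [OK], height=2
  node 33: h_left=-1, h_right=-1, diff=0 [OK], height=0
  node 49: h_left=-1, h_right=-1, diff=0 [OK], height=0
  node 42: h_left=0, h_right=0, diff=0 [OK], height=1
  node 29: h_left=2, h_right=1, diff=1 [OK], height=3
All nodes satisfy the balance condition.
Result: Balanced


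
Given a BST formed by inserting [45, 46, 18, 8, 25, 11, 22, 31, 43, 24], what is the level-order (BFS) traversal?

Tree insertion order: [45, 46, 18, 8, 25, 11, 22, 31, 43, 24]
Tree (level-order array): [45, 18, 46, 8, 25, None, None, None, 11, 22, 31, None, None, None, 24, None, 43]
BFS from the root, enqueuing left then right child of each popped node:
  queue [45] -> pop 45, enqueue [18, 46], visited so far: [45]
  queue [18, 46] -> pop 18, enqueue [8, 25], visited so far: [45, 18]
  queue [46, 8, 25] -> pop 46, enqueue [none], visited so far: [45, 18, 46]
  queue [8, 25] -> pop 8, enqueue [11], visited so far: [45, 18, 46, 8]
  queue [25, 11] -> pop 25, enqueue [22, 31], visited so far: [45, 18, 46, 8, 25]
  queue [11, 22, 31] -> pop 11, enqueue [none], visited so far: [45, 18, 46, 8, 25, 11]
  queue [22, 31] -> pop 22, enqueue [24], visited so far: [45, 18, 46, 8, 25, 11, 22]
  queue [31, 24] -> pop 31, enqueue [43], visited so far: [45, 18, 46, 8, 25, 11, 22, 31]
  queue [24, 43] -> pop 24, enqueue [none], visited so far: [45, 18, 46, 8, 25, 11, 22, 31, 24]
  queue [43] -> pop 43, enqueue [none], visited so far: [45, 18, 46, 8, 25, 11, 22, 31, 24, 43]
Result: [45, 18, 46, 8, 25, 11, 22, 31, 24, 43]


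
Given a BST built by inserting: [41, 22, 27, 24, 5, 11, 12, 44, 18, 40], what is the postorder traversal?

Tree insertion order: [41, 22, 27, 24, 5, 11, 12, 44, 18, 40]
Tree (level-order array): [41, 22, 44, 5, 27, None, None, None, 11, 24, 40, None, 12, None, None, None, None, None, 18]
Postorder traversal: [18, 12, 11, 5, 24, 40, 27, 22, 44, 41]


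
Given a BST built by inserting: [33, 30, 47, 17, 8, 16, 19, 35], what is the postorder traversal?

Tree insertion order: [33, 30, 47, 17, 8, 16, 19, 35]
Tree (level-order array): [33, 30, 47, 17, None, 35, None, 8, 19, None, None, None, 16]
Postorder traversal: [16, 8, 19, 17, 30, 35, 47, 33]


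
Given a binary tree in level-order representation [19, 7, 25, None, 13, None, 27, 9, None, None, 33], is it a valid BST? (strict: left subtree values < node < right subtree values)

Level-order array: [19, 7, 25, None, 13, None, 27, 9, None, None, 33]
Validate using subtree bounds (lo, hi): at each node, require lo < value < hi,
then recurse left with hi=value and right with lo=value.
Preorder trace (stopping at first violation):
  at node 19 with bounds (-inf, +inf): OK
  at node 7 with bounds (-inf, 19): OK
  at node 13 with bounds (7, 19): OK
  at node 9 with bounds (7, 13): OK
  at node 25 with bounds (19, +inf): OK
  at node 27 with bounds (25, +inf): OK
  at node 33 with bounds (27, +inf): OK
No violation found at any node.
Result: Valid BST
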